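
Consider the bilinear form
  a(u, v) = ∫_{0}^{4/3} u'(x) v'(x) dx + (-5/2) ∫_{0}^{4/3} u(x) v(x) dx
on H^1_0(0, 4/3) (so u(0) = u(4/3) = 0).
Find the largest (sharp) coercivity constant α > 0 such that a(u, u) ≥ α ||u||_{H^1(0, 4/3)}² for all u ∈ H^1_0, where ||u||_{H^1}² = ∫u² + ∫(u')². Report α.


α = (-40 + 9*π^2)/(16 + 9*π^2)

Coercivity of a(·,·) on H^1_0(0, 4/3) means a(u, u) ≥ α ||u||_{H^1}² for every u ∈ H^1_0.
The interval has length L = 4/3, and Poincaré/coercivity depend only on L. Here a(u, u) = ∫(u')² + (-5/2)·∫u².
Here c = -5/2 < 0 with |c| < (π/L)² = 9*π^2/16, so coercivity still holds. The condition a(u,u) ≥ α||u||_{H^1}² reads (1−α)∫(u')² ≥ (α−c)∫u². Any admissible α is ≤ 1 (rapidly oscillating u have ∫u²/∫(u')² → 0), and α = 1 would force 0 ≥ (1−c)∫u², impossible since c < 1; so 1−α > 0. By the sharp Poincaré inequality on H^1_0 of an interval of length L, ∫(u')² ≥ (π/L)²∫u² with equality for the first sine mode sin(π(x−x₀)/L) (x₀ the left endpoint), so the inequality holds for all u iff (1−α)(π/L)² ≥ α − c, i.e. α ≤ ((π/L)² + c)/((π/L)² + 1) = (1 + c(L/π)²)/(1 + (L/π)²). (Direct route, valid since c ≤ 0: Poincaré gives c∫u² ≥ c(L/π)²∫(u')², so a(u,u) ≥ (1 + c(L/π)²)∫(u')², while ||u||_{H^1}² ≤ (1 + (L/π)²)∫(u')²; dividing yields the same α.) With (π/L)² = 9*π^2/16 and c = -5/2, the largest admissible constant is α = ((π/L)² + c)/((π/L)² + 1).
Simplifying, α = (-40 + 9*π^2)/(16 + 9*π^2).


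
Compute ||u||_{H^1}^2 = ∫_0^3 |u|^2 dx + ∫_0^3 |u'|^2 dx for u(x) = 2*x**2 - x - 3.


||u||_{H^1}^2 = 897/5

The H^1 norm (squared) on an interval (0, L) is
  ||u||_{H^1}^2 = ∫_0^L u(x)^2 dx + ∫_0^L u'(x)^2 dx.
Compute u'(x) = 4*x - 1.
Then u(x)^2 = 4*x**4 - 4*x**3 - 11*x**2 + 6*x + 9 and u'(x)^2 = 16*x**2 - 8*x + 1.
Integrate each monomial from 0 to 3 using ∫_0^3 c·x^n dx = c·3^(n+1)/(n+1):
  ∫_0^3 u(x)^2 dx = ∫_0^3 (4*x^4 - 4*x^3 - 11*x^2 + 6*x + 9) dx. Term by term:
    ∫_0^3 4*x^4 dx = 972/5;  ∫_0^3 -4*x^3 dx = -81;  ∫_0^3 -11*x^2 dx = -99;
    ∫_0^3 6*x dx = 27;  ∫_0^3 9 dx = 27.
  Sum: 972/5 − 81 − 99 + 27 + 27 = 342/5.
  ∫_0^3 u'(x)^2 dx = ∫_0^3 (16*x^2 - 8*x + 1) dx. Term by term:
    ∫_0^3 16*x^2 dx = 144;  ∫_0^3 -8*x dx = -36;  ∫_0^3 1 dx = 3.
  Sum: 144 − 36 + 3 = 111.
Adding: ||u||_{H^1}^2 = 342/5 + 111 = 897/5.


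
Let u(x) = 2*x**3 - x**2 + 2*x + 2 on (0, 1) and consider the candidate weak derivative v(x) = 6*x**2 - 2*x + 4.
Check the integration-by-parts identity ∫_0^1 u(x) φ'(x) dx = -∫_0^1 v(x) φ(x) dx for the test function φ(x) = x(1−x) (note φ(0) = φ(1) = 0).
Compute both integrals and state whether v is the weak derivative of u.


LHS = -7/15, RHS = -4/5. No, v is not the weak derivative of u.

u(x) = 2*x**3 - x**2 + 2*x + 2, classical derivative u'(x) = 6*x**2 - 2*x + 2.
φ(x) = x(1−x), so φ'(x) = 1 - 2*x.
Note φ(0) = φ(1) = 0, so the boundary term u·φ vanishes.
LHS = ∫_0^1 u(x) φ'(x) dx = ∫_0^1 (-4*x^4 + 4*x^3 - 5*x^2 - 2*x + 2) dx. Term by term:
  ∫_0^1 -4*x^4 dx = -4/5;  ∫_0^1 4*x^3 dx = 1;  ∫_0^1 -5*x^2 dx = -5/3;
  ∫_0^1 -2*x dx = -1;  ∫_0^1 2 dx = 2.
Sum: -4/5 + 1 − 5/3 − 1 + 2 = -7/15.
So LHS = -7/15.
∫_0^1 v(x) φ(x) dx = ∫_0^1 (-6*x^4 + 8*x^3 - 6*x^2 + 4*x) dx. Term by term:
  ∫_0^1 -6*x^4 dx = -6/5;  ∫_0^1 8*x^3 dx = 2;  ∫_0^1 -6*x^2 dx = -2;
  ∫_0^1 4*x dx = 2.
Sum: -6/5 + 2 − 2 + 2 = 4/5.
So RHS = -∫_0^1 v(x) φ(x) dx = -4/5.
LHS − RHS = 1/3 ≠ 0, so the identity fails.
(For a valid weak derivative the identity must hold for EVERY test function, in particular this one. The failure shows v is NOT the weak derivative of u.)
Correct weak derivative would be u'(x) = 6*x**2 - 2*x + 2.


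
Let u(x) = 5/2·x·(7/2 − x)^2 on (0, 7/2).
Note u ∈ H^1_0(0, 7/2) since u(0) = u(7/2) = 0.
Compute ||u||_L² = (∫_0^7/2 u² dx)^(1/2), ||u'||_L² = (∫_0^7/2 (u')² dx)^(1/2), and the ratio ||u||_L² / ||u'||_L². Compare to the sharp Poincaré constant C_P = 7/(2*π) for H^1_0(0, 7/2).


||u||_L² / ||u'||_L² = sqrt(14)/4 < C_P = 7/(2*π).

u(x) = 5/2·x·(7/2 − x)^2, so u'(x) = 15*x^2/2 - 35*x + 245/8.
u(x) = 5/2·x·(7/2 − x)^2 vanishes at x = 0 and x = 7/2, so u ∈ H^1_0(0, 7/2). Differentiate via the product rule and integrate the resulting polynomials term by term.
  ∫_0^7/2 u² dx = ∫_0^7/2 (25*x^6/4 - 175*x^5/2 + 3675*x^4/8 - 8575*x^3/8 + 60025*x^2/64) dx. Term by term:
    ∫_0^7/2 25*x^6/4 dx = 2941225/512;  ∫_0^7/2 -175*x^5/2 dx = -20588575/768;  ∫_0^7/2 3675*x^4/8 dx = 12353145/256;
    ∫_0^7/2 -8575*x^3/8 dx = -20588575/512;  ∫_0^7/2 60025*x^2/64 dx = 20588575/1536.
  Sum: 2941225/512 − 20588575/768 + 12353145/256 − 20588575/512 + 20588575/1536 = 588245/1536.
  ∫_0^7/2 (u')² dx = ∫_0^7/2 (225*x^4/4 - 525*x^3 + 13475*x^2/8 - 8575*x/4 + 60025/64) dx. Term by term:
    ∫_0^7/2 225*x^4/4 dx = 756315/128;  ∫_0^7/2 -525*x^3 dx = -1260525/64;  ∫_0^7/2 13475*x^2/8 dx = 4621925/192;
    ∫_0^7/2 -8575*x/4 dx = -420175/32;  ∫_0^7/2 60025/64 dx = 420175/128.
  Sum: 756315/128 − 1260525/64 + 4621925/192 − 420175/32 + 420175/128 = 84035/192.
∫_0^7/2 u² dx = 588245/1536, so ||u||_L² = 343*sqrt(30)/96.
∫_0^7/2 (u')² dx = 84035/192, so ||u'||_L² = 49*sqrt(105)/24.
Ratio ||u||_L² / ||u'||_L² = sqrt(14)/4.
Sharp Poincaré constant on H^1_0(0, 7/2) is C_P = L/π = 7/(2*π), achieved by sin(2*π/7·x).
A polynomial bump cannot attain the sharp Poincaré constant (only the first sine eigenfunction does), so the ratio is strictly less than C_P, consistent with ||u||_L² ≤ C_P ||u'||_L².


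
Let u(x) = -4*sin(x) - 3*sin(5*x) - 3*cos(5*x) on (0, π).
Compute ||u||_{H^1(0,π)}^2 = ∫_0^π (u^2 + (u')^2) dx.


||u||_{H^1(0,π)}^2 = 250*π

u'(x) = 15*sin(5*x) - 4*cos(x) - 15*cos(5*x).
Expand u² and (u')² and integrate term by term on (0, π), using: for integers n ≥ 1, ∫_0^π sin²(nx) dx = ∫_0^π cos²(nx) dx = π/2; for n ≠ n', ∫_0^π sin(nx)sin(n'x) dx = ∫_0^π cos(nx)cos(n'x) dx = 0; and by product-to-sum, ∫_0^π sin(nx)cos(n'x) dx = ½∫_0^π [sin((n+n')x) + sin((n−n')x)] dx, which is 0 when n+n' is even and 2n/(n²−n'²) when n+n' is odd (it need not vanish on (0, π)).
  u² squared terms: (-4)²·∫sin(x)² dx = 16·π/2 = 8*π;  (-3)²·∫cos(5x)² dx = 9·π/2 = 9*π/2;  (-3)²·∫sin(5x)² dx = 9·π/2 = 9*π/2.
  u² cross terms: 2·(-4)·(-3)·∫sin(x)·cos(5x) dx = 24·(0) = 0;  2·(-4)·(-3)·∫sin(x)·sin(5x) dx = 24·(0) = 0;  2·(-3)·(-3)·∫cos(5x)·sin(5x) dx = 18·(0) = 0.
  So ∫_0^π u² dx = 8*π + 9*π/2 + 9*π/2 + 0 + 0 + 0 = 17*π.
  (u')² squared terms: (-15)²·∫cos(5x)² dx = 225·π/2 = 225*π/2;  (-4)²·∫cos(x)² dx = 16·π/2 = 8*π;  (15)²·∫sin(5x)² dx = 225·π/2 = 225*π/2.
  (u')² cross terms: 2·(-15)·(-4)·∫cos(5x)·cos(x) dx = 120·(0) = 0;  2·(-15)·(15)·∫cos(5x)·sin(5x) dx = -450·(0) = 0;  2·(-4)·(15)·∫cos(x)·sin(5x) dx = -120·(0) = 0.
  So ∫_0^π (u')² dx = 225*π/2 + 8*π + 225*π/2 + 0 + 0 + 0 = 233*π.
||u||_{H^1}^2 = (17*π) + (233*π) = 250*π.


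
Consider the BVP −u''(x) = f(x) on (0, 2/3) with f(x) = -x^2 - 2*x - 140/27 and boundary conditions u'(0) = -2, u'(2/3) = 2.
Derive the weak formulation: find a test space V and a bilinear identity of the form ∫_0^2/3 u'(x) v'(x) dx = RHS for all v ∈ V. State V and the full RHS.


V = H^1(0, 2/3) (v unrestricted at boundary; u is determined up to an additive constant); weak form: ∫_0^2/3 u'v' dx = ∫_0^2/3 (-x^2 - 2*x - 140/27) v dx + 2·v(2/3) + 2·v(0) for all v ∈ V.

Multiply both sides by a test function v and integrate from 0 to 2/3:
  ∫_0^2/3 −u''(x) v(x) dx = ∫_0^2/3 f(x) v(x) dx.
Integrate the LHS by parts once:
  ∫_0^2/3 −u'' v dx = −[u'(x) v(x)]_0^2/3 + ∫_0^2/3 u'(x) v'(x) dx.
Thus ∫_0^2/3 u'(x) v'(x) dx = ∫_0^2/3 f(x) v(x) dx + [u'(x) v(x)]_0^2/3.
Choose V so that boundary terms are either known or forced to vanish.
u has inhomogeneous Neumann u'(0) = -2, u'(2/3) = 2. [u' v]_0^2/3 = (2)·v(2/3) − (-2)·v(0) = 2·v(2/3) + 2·v(0). Take V = H^1(0, 2/3); boundary term becomes part of RHS.
Weak formulation: find u (satisfying any essential BC) such that ∫_0^2/3 u'(x) v'(x) dx = ∫_0^2/3 f v dx + 2·v(2/3) + 2·v(0) for all v ∈ V (Neumann data are natural BCs: they enter the RHS as boundary terms).
Substituting f(x) = -x^2 - 2*x - 140/27, the right-hand side is ∫_0^2/3 (-x^2 - 2*x - 140/27) v dx + 2·v(2/3) + 2·v(0).
Compatibility check (pure Neumann): taking v ≡ 1 ∈ V gives 0 = ∫_0^2/3 f dx + (2) − (-2), i.e. ∫_0^2/3 f dx must equal u'(0) − u'(2/3) = -4. Indeed ∫_0^2/3 (-x^2 - 2*x - 140/27) dx = -4, so the data are compatible. The solution is then unique only up to an additive constant (fix it e.g. by requiring ∫_0^2/3 u dx = 0).


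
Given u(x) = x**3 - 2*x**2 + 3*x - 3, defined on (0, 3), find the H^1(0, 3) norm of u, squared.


||u||_{H^1}^2 = 18153/70

The H^1 norm (squared) on an interval (0, L) is
  ||u||_{H^1}^2 = ∫_0^L u(x)^2 dx + ∫_0^L u'(x)^2 dx.
Compute u'(x) = 3*x**2 - 4*x + 3.
Then u(x)^2 = x**6 - 4*x**5 + 10*x**4 - 18*x**3 + 21*x**2 - 18*x + 9 and u'(x)^2 = 9*x**4 - 24*x**3 + 34*x**2 - 24*x + 9.
Integrate each monomial from 0 to 3 using ∫_0^3 c·x^n dx = c·3^(n+1)/(n+1):
  ∫_0^3 u(x)^2 dx = ∫_0^3 (x^6 - 4*x^5 + 10*x^4 - 18*x^3 + 21*x^2 - 18*x + 9) dx. Term by term:
    ∫_0^3 x^6 dx = 2187/7;  ∫_0^3 -4*x^5 dx = -486;  ∫_0^3 10*x^4 dx = 486;
    ∫_0^3 -18*x^3 dx = -729/2;  ∫_0^3 21*x^2 dx = 189;  ∫_0^3 -18*x dx = -81;
    ∫_0^3 9 dx = 27.
  Sum: 2187/7 − 486 + 486 − 729/2 + 189 − 81 + 27 = 1161/14.
  ∫_0^3 u'(x)^2 dx = ∫_0^3 (9*x^4 - 24*x^3 + 34*x^2 - 24*x + 9) dx. Term by term:
    ∫_0^3 9*x^4 dx = 2187/5;  ∫_0^3 -24*x^3 dx = -486;  ∫_0^3 34*x^2 dx = 306;
    ∫_0^3 -24*x dx = -108;  ∫_0^3 9 dx = 27.
  Sum: 2187/5 − 486 + 306 − 108 + 27 = 882/5.
Adding: ||u||_{H^1}^2 = 1161/14 + 882/5 = 18153/70.


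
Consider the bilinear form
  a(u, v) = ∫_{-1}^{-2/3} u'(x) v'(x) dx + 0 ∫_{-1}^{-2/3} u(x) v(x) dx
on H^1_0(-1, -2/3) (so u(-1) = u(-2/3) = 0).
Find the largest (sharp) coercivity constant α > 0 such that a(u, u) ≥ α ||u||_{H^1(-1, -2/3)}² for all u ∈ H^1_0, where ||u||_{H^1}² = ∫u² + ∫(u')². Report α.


α = 9*π^2/(1 + 9*π^2)

Coercivity of a(·,·) on H^1_0(-1, -2/3) means a(u, u) ≥ α ||u||_{H^1}² for every u ∈ H^1_0.
The interval has length L = 1/3, and Poincaré/coercivity depend only on L. Here a(u, u) = ∫(u')² + (0)·∫u².
Here c = 0, so a(u,u) = ∫(u')² alone. The condition a(u,u) ≥ α||u||_{H^1}² reads (1−α)∫(u')² ≥ (α−c)∫u². Any admissible α is ≤ 1 (rapidly oscillating u have ∫u²/∫(u')² → 0), and α = 1 would force 0 ≥ (1−c)∫u², impossible since c < 1; so 1−α > 0. By the sharp Poincaré inequality on H^1_0 of an interval of length L, ∫(u')² ≥ (π/L)²∫u² with equality for the first sine mode sin(π(x−x₀)/L) (x₀ the left endpoint), so the inequality holds for all u iff (1−α)(π/L)² ≥ α − c, i.e. α ≤ ((π/L)² + c)/((π/L)² + 1) = (1 + c(L/π)²)/(1 + (L/π)²). (Direct route, valid since c ≤ 0: Poincaré gives c∫u² ≥ c(L/π)²∫(u')², so a(u,u) ≥ (1 + c(L/π)²)∫(u')², while ||u||_{H^1}² ≤ (1 + (L/π)²)∫(u')²; dividing yields the same α.) With (π/L)² = 9*π^2 and c = 0, the largest admissible constant is α = ((π/L)² + c)/((π/L)² + 1).
Simplifying, α = 9*π^2/(1 + 9*π^2).


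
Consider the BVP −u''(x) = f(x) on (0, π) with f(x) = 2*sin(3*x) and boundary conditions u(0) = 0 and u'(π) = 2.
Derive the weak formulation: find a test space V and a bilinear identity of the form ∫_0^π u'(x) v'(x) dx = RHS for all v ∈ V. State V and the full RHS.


V = {v ∈ H^1(0, π) : v(0) = 0} (test functions vanish at x = 0 where u is specified); weak form: ∫_0^π u'v' dx = ∫_0^π (2*sin(3*x)) v dx + 2·v(π) for all v ∈ V.

Multiply both sides by a test function v and integrate from 0 to π:
  ∫_0^π −u''(x) v(x) dx = ∫_0^π f(x) v(x) dx.
Integrate the LHS by parts once:
  ∫_0^π −u'' v dx = −[u'(x) v(x)]_0^π + ∫_0^π u'(x) v'(x) dx.
Thus ∫_0^π u'(x) v'(x) dx = ∫_0^π f(x) v(x) dx + [u'(x) v(x)]_0^π.
Choose V so that boundary terms are either known or forced to vanish.
Mixed BC: u(0) = 0 (Dirichlet) and u'(π) = 2 (Neumann). Define V = {v ∈ H^1(0, π) : v(0) = 0}. Then [u' v]_0^π = u'(π)·v(π) − u'(0)·0 = 2·v(π).
Weak formulation: find u (satisfying any essential BC) such that ∫_0^π u'(x) v'(x) dx = ∫_0^π f v dx + 2·v(π) for all v ∈ V (Dirichlet at 0 absorbed into V; Neumann datum at x = π contributes the boundary term).
Substituting f(x) = 2*sin(3*x), the right-hand side is ∫_0^π (2*sin(3*x)) v dx + 2·v(π).


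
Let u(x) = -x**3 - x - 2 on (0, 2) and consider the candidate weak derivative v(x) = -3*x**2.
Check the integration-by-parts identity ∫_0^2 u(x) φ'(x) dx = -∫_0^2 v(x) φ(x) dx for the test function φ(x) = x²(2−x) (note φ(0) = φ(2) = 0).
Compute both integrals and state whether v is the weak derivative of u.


LHS = 116/15, RHS = 32/5. No, v is not the weak derivative of u.

u(x) = -x**3 - x - 2, classical derivative u'(x) = -3*x**2 - 1.
φ(x) = x²(2−x), so φ'(x) = x*(4 - 3*x).
Note φ(0) = φ(2) = 0, so the boundary term u·φ vanishes.
LHS = ∫_0^2 u(x) φ'(x) dx = ∫_0^2 (3*x^5 - 4*x^4 + 3*x^3 + 2*x^2 - 8*x) dx. Term by term:
  ∫_0^2 3*x^5 dx = 32;  ∫_0^2 -4*x^4 dx = -128/5;  ∫_0^2 3*x^3 dx = 12;
  ∫_0^2 2*x^2 dx = 16/3;  ∫_0^2 -8*x dx = -16.
Sum: 32 − 128/5 + 12 + 16/3 − 16 = 116/15.
So LHS = 116/15.
∫_0^2 v(x) φ(x) dx = ∫_0^2 (3*x^5 - 6*x^4) dx. Term by term:
  ∫_0^2 3*x^5 dx = 32;  ∫_0^2 -6*x^4 dx = -192/5.
Sum: 32 − 192/5 = -32/5.
So RHS = -∫_0^2 v(x) φ(x) dx = 32/5.
LHS − RHS = 4/3 ≠ 0, so the identity fails.
(For a valid weak derivative the identity must hold for EVERY test function, in particular this one. The failure shows v is NOT the weak derivative of u.)
Correct weak derivative would be u'(x) = -3*x**2 - 1.


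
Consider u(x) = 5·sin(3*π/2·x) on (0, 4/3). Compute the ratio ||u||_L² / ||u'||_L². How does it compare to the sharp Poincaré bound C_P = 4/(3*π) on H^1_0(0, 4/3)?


||u||_L² / ||u'||_L² = 2/(3*π) < C_P = 4/(3*π).

u(x) = 5·sin(3*π/2·x), so u'(x) = 15*π*cos(3*π*x/2)/2.
Writing u(x) = A·sin(kπx/L) with A = 5 and k = 2, use ∫_0^L sin²(kπx/L) dx = L/2 and ∫_0^L cos²(kπx/L) dx = L/2.
u² = 25·sin²(3*π/2·x) and (u')² = 225*π^2/4·cos²(3*π/2·x), and each of sin², cos² integrates to L/2 = 2/3 over (0, 4/3).
∫_0^4/3 u² dx = 50/3, so ||u||_L² = 5*sqrt(6)/3.
∫_0^4/3 (u')² dx = 75*π^2/2, so ||u'||_L² = 5*sqrt(6)*π/2.
Ratio ||u||_L² / ||u'||_L² = 2/(3*π).
Sharp Poincaré constant on H^1_0(0, 4/3) is C_P = L/π = 4/(3*π), achieved by sin(3*π/4·x).
This is the k = 2 harmonic; the ratio L/(kπ) is strictly less than C_P = L/π, consistent with the sharp inequality ||u||_L² ≤ C_P ||u'||_L².


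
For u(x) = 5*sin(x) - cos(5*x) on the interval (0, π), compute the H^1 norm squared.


||u||_{H^1(0,π)}^2 = 38*π

u'(x) = 5*sin(5*x) + 5*cos(x).
Expand u² and (u')² and integrate term by term on (0, π), using: for integers n ≥ 1, ∫_0^π sin²(nx) dx = ∫_0^π cos²(nx) dx = π/2; for n ≠ n', ∫_0^π sin(nx)sin(n'x) dx = ∫_0^π cos(nx)cos(n'x) dx = 0; and by product-to-sum, ∫_0^π sin(nx)cos(n'x) dx = ½∫_0^π [sin((n+n')x) + sin((n−n')x)] dx, which is 0 when n+n' is even and 2n/(n²−n'²) when n+n' is odd (it need not vanish on (0, π)).
  u² squared terms: (-1)²·∫cos(5x)² dx = 1·π/2 = π/2;  (5)²·∫sin(x)² dx = 25·π/2 = 25*π/2.
  u² cross terms: 2·(-1)·(5)·∫cos(5x)·sin(x) dx = -10·(0) = 0.
  So ∫_0^π u² dx = π/2 + 25*π/2 + 0 = 13*π.
  (u')² squared terms: (5)²·∫cos(x)² dx = 25·π/2 = 25*π/2;  (5)²·∫sin(5x)² dx = 25·π/2 = 25*π/2.
  (u')² cross terms: 2·(5)·(5)·∫cos(x)·sin(5x) dx = 50·(0) = 0.
  So ∫_0^π (u')² dx = 25*π/2 + 25*π/2 + 0 = 25*π.
||u||_{H^1}^2 = (13*π) + (25*π) = 38*π.


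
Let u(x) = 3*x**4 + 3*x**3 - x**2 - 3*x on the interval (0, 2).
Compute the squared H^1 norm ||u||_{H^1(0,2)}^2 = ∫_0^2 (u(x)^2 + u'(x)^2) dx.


||u||_{H^1}^2 = 81766/15

The H^1 norm (squared) on an interval (0, L) is
  ||u||_{H^1}^2 = ∫_0^L u(x)^2 dx + ∫_0^L u'(x)^2 dx.
Compute u'(x) = 12*x**3 + 9*x**2 - 2*x - 3.
Then u(x)^2 = 9*x**8 + 18*x**7 + 3*x**6 - 24*x**5 - 17*x**4 + 6*x**3 + 9*x**2 and u'(x)^2 = 144*x**6 + 216*x**5 + 33*x**4 - 108*x**3 - 50*x**2 + 12*x + 9.
Integrate each monomial from 0 to 2 using ∫_0^2 c·x^n dx = c·2^(n+1)/(n+1):
  ∫_0^2 u(x)^2 dx = ∫_0^2 (9*x^8 + 18*x^7 + 3*x^6 - 24*x^5 - 17*x^4 + 6*x^3 + 9*x^2) dx. Term by term:
    ∫_0^2 9*x^8 dx = 512;  ∫_0^2 18*x^7 dx = 576;  ∫_0^2 3*x^6 dx = 384/7;
    ∫_0^2 -24*x^5 dx = -256;  ∫_0^2 -17*x^4 dx = -544/5;  ∫_0^2 6*x^3 dx = 24;
    ∫_0^2 9*x^2 dx = 24.
  Sum: 512 + 576 + 384/7 − 256 − 544/5 + 24 + 24 = 28912/35.
  ∫_0^2 u'(x)^2 dx = ∫_0^2 (144*x^6 + 216*x^5 + 33*x^4 - 108*x^3 - 50*x^2 + 12*x + 9) dx. Term by term:
    ∫_0^2 144*x^6 dx = 18432/7;  ∫_0^2 216*x^5 dx = 2304;  ∫_0^2 33*x^4 dx = 1056/5;
    ∫_0^2 -108*x^3 dx = -432;  ∫_0^2 -50*x^2 dx = -400/3;  ∫_0^2 12*x dx = 24;
    ∫_0^2 9 dx = 18.
  Sum: 18432/7 + 2304 + 1056/5 − 432 − 400/3 + 24 + 18 = 485626/105.
Adding: ||u||_{H^1}^2 = 28912/35 + 485626/105 = 81766/15.


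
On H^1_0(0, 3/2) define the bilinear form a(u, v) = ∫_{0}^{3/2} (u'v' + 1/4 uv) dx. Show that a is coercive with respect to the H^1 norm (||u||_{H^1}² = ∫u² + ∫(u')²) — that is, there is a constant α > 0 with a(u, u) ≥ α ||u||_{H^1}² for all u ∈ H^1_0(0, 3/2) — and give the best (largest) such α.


α = (9 + 16*π^2)/(4*(9 + 4*π^2))

Coercivity of a(·,·) on H^1_0(0, 3/2) means a(u, u) ≥ α ||u||_{H^1}² for every u ∈ H^1_0.
The interval has length L = 3/2, and Poincaré/coercivity depend only on L. Here a(u, u) = ∫(u')² + (1/4)·∫u².
Here 0 < c = 1/4 < 1. The condition a(u,u) ≥ α||u||_{H^1}² reads (1−α)∫(u')² ≥ (α−c)∫u². Any admissible α is ≤ 1 (rapidly oscillating u have ∫u²/∫(u')² → 0), and α = 1 would force 0 ≥ (1−c)∫u², impossible since c < 1; so 1−α > 0. By the sharp Poincaré inequality on H^1_0 of an interval of length L, ∫(u')² ≥ (π/L)²∫u² with equality for the first sine mode sin(π(x−x₀)/L) (x₀ the left endpoint), so the inequality holds for all u iff (1−α)(π/L)² ≥ α − c, i.e. α ≤ ((π/L)² + c)/((π/L)² + 1) = (1 + c(L/π)²)/(1 + (L/π)²). With (π/L)² = 4*π^2/9 and c = 1/4, the largest admissible constant is α = ((π/L)² + c)/((π/L)² + 1).
Simplifying, α = (9 + 16*π^2)/(4*(9 + 4*π^2)).


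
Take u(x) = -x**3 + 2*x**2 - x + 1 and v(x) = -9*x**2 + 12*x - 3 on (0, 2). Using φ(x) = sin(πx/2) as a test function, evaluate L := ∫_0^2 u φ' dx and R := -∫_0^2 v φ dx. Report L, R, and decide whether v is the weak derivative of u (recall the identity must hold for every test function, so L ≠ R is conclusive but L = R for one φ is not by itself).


LHS = -96/π^3 + 12/π, RHS = -288/π^3 + 36/π. No, v is not the weak derivative of u.

u(x) = -x**3 + 2*x**2 - x + 1, classical derivative u'(x) = -3*x**2 + 4*x - 1.
φ(x) = sin(πx/2), so φ'(x) = π*cos(π*x/2)/2.
Note φ(0) = φ(2) = 0, so the boundary term u·φ vanishes.
LHS = ∫_0^2 u(x) φ'(x) dx = ∫_0^2 (-π*x^3*cos(π*x/2)/2 + π*x^2*cos(π*x/2) - π*x*cos(π*x/2)/2 + π*cos(π*x/2)/2) dx. Term by term:
  ∫_0^2 π*cos(π*x/2)/2 dx = 0;  ∫_0^2 π*x^2*cos(π*x/2) dx = -16/π;  ∫_0^2 -π*x*cos(π*x/2)/2 dx = 4/π;
  ∫_0^2 -π*x^3*cos(π*x/2)/2 dx = -96/π^3 + 24/π.
Sum: 0 − 16/π + 4/π + -96/π^3 + 24/π = -96/π^3 + 12/π.
So LHS = -96/π^3 + 12/π.
∫_0^2 v(x) φ(x) dx = ∫_0^2 (-9*x^2*sin(π*x/2) + 12*x*sin(π*x/2) - 3*sin(π*x/2)) dx. Term by term:
  ∫_0^2 -3*sin(π*x/2) dx = -12/π;  ∫_0^2 -9*x^2*sin(π*x/2) dx = -72/π + 288/π^3;  ∫_0^2 12*x*sin(π*x/2) dx = 48/π.
Sum: -12/π + -72/π + 288/π^3 + 48/π = -36/π + 288/π^3.
So RHS = -∫_0^2 v(x) φ(x) dx = -288/π^3 + 36/π.
LHS − RHS = -24/π + 192/π^3 ≠ 0, so the identity fails.
(For a valid weak derivative the identity must hold for EVERY test function, in particular this one. The failure shows v is NOT the weak derivative of u.)
Correct weak derivative would be u'(x) = -3*x**2 + 4*x - 1.


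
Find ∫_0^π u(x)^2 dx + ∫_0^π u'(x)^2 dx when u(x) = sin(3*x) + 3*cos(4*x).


||u||_{H^1(0,π)}^2 = -612/7 + 163*π/2

u'(x) = -12*sin(4*x) + 3*cos(3*x).
Expand u² and (u')² and integrate term by term on (0, π), using: for integers n ≥ 1, ∫_0^π sin²(nx) dx = ∫_0^π cos²(nx) dx = π/2; for n ≠ n', ∫_0^π sin(nx)sin(n'x) dx = ∫_0^π cos(nx)cos(n'x) dx = 0; and by product-to-sum, ∫_0^π sin(nx)cos(n'x) dx = ½∫_0^π [sin((n+n')x) + sin((n−n')x)] dx, which is 0 when n+n' is even and 2n/(n²−n'²) when n+n' is odd (it need not vanish on (0, π)).
  u² squared terms: (3)²·∫cos(4x)² dx = 9·π/2 = 9*π/2;  (1)²·∫sin(3x)² dx = 1·π/2 = π/2.
  u² cross terms: 2·(3)·(1)·∫cos(4x)·sin(3x) dx = 6·(-6/7) = -36/7.
  So ∫_0^π u² dx = 9*π/2 + π/2 − 36/7 = -36/7 + 5*π.
  (u')² squared terms: (-12)²·∫sin(4x)² dx = 144·π/2 = 72*π;  (3)²·∫cos(3x)² dx = 9·π/2 = 9*π/2.
  (u')² cross terms: 2·(-12)·(3)·∫sin(4x)·cos(3x) dx = -72·(8/7) = -576/7.
  So ∫_0^π (u')² dx = 72*π + 9*π/2 − 576/7 = -576/7 + 153*π/2.
||u||_{H^1}^2 = (-36/7 + 5*π) + (-576/7 + 153*π/2) = -612/7 + 163*π/2.


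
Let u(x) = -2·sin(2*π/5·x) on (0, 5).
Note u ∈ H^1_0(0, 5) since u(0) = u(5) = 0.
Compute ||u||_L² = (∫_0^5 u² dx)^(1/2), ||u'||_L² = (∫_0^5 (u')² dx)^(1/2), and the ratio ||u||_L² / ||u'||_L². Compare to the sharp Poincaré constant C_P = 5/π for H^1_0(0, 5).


||u||_L² / ||u'||_L² = 5/(2*π) < C_P = 5/π.

u(x) = -2·sin(2*π/5·x), so u'(x) = -4*π*cos(2*π*x/5)/5.
Writing u(x) = A·sin(kπx/L) with A = -2 and k = 2, use ∫_0^L sin²(kπx/L) dx = L/2 and ∫_0^L cos²(kπx/L) dx = L/2.
u² = 4·sin²(2*π/5·x) and (u')² = 16*π^2/25·cos²(2*π/5·x), and each of sin², cos² integrates to L/2 = 5/2 over (0, 5).
∫_0^5 u² dx = 10, so ||u||_L² = sqrt(10).
∫_0^5 (u')² dx = 8*π^2/5, so ||u'||_L² = 2*sqrt(10)*π/5.
Ratio ||u||_L² / ||u'||_L² = 5/(2*π).
Sharp Poincaré constant on H^1_0(0, 5) is C_P = L/π = 5/π, achieved by sin(π/5·x).
This is the k = 2 harmonic; the ratio L/(kπ) is strictly less than C_P = L/π, consistent with the sharp inequality ||u||_L² ≤ C_P ||u'||_L².


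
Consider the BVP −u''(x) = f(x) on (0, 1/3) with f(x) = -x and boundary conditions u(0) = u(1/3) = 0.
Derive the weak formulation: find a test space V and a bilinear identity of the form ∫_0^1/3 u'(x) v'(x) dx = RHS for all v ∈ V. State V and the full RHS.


V = H^1_0(0, 1/3) (so v(0) = v(1/3) = 0); weak form: ∫_0^1/3 u'v' dx = ∫_0^1/3 (-x) v dx for all v ∈ V.

Multiply both sides by a test function v and integrate from 0 to 1/3:
  ∫_0^1/3 −u''(x) v(x) dx = ∫_0^1/3 f(x) v(x) dx.
Integrate the LHS by parts once:
  ∫_0^1/3 −u'' v dx = −[u'(x) v(x)]_0^1/3 + ∫_0^1/3 u'(x) v'(x) dx.
Thus ∫_0^1/3 u'(x) v'(x) dx = ∫_0^1/3 f(x) v(x) dx + [u'(x) v(x)]_0^1/3.
Choose V so that boundary terms are either known or forced to vanish.
u is Dirichlet: u(0) = u(1/3) = 0. Let V = H^1_0(0, 1/3); then v(0) = v(1/3) = 0, and [u' v]_0^1/3 = 0.
Weak formulation: find u (satisfying any essential BC) such that ∫_0^1/3 u'(x) v'(x) dx = ∫_0^1/3 f v dx for all v ∈ V.
Substituting f(x) = -x, the right-hand side is ∫_0^1/3 (-x) v dx.


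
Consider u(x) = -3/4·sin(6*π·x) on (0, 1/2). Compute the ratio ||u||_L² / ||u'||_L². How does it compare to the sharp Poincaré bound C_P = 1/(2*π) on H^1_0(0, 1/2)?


||u||_L² / ||u'||_L² = 1/(6*π) < C_P = 1/(2*π).

u(x) = -3/4·sin(6*π·x), so u'(x) = -9*π*cos(6*π*x)/2.
Writing u(x) = A·sin(kπx/L) with A = -3/4 and k = 3, use ∫_0^L sin²(kπx/L) dx = L/2 and ∫_0^L cos²(kπx/L) dx = L/2.
u² = 9/16·sin²(6*π·x) and (u')² = 81*π^2/4·cos²(6*π·x), and each of sin², cos² integrates to L/2 = 1/4 over (0, 1/2).
∫_0^1/2 u² dx = 9/64, so ||u||_L² = 3/8.
∫_0^1/2 (u')² dx = 81*π^2/16, so ||u'||_L² = 9*π/4.
Ratio ||u||_L² / ||u'||_L² = 1/(6*π).
Sharp Poincaré constant on H^1_0(0, 1/2) is C_P = L/π = 1/(2*π), achieved by sin(2*π·x).
This is the k = 3 harmonic; the ratio L/(kπ) is strictly less than C_P = L/π, consistent with the sharp inequality ||u||_L² ≤ C_P ||u'||_L².


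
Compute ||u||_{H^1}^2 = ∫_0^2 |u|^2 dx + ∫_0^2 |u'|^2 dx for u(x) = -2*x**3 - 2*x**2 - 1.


||u||_{H^1}^2 = 14234/21

The H^1 norm (squared) on an interval (0, L) is
  ||u||_{H^1}^2 = ∫_0^L u(x)^2 dx + ∫_0^L u'(x)^2 dx.
Compute u'(x) = -6*x**2 - 4*x.
Then u(x)^2 = 4*x**6 + 8*x**5 + 4*x**4 + 4*x**3 + 4*x**2 + 1 and u'(x)^2 = 36*x**4 + 48*x**3 + 16*x**2.
Integrate each monomial from 0 to 2 using ∫_0^2 c·x^n dx = c·2^(n+1)/(n+1):
  ∫_0^2 u(x)^2 dx = ∫_0^2 (4*x^6 + 8*x^5 + 4*x^4 + 4*x^3 + 4*x^2 + 1) dx. Term by term:
    ∫_0^2 4*x^6 dx = 512/7;  ∫_0^2 8*x^5 dx = 256/3;  ∫_0^2 4*x^4 dx = 128/5;
    ∫_0^2 4*x^3 dx = 16;  ∫_0^2 4*x^2 dx = 32/3;  ∫_0^2 1 dx = 2.
  Sum: 512/7 + 256/3 + 128/5 + 16 + 32/3 + 2 = 7446/35.
  ∫_0^2 u'(x)^2 dx = ∫_0^2 (36*x^4 + 48*x^3 + 16*x^2) dx. Term by term:
    ∫_0^2 36*x^4 dx = 1152/5;  ∫_0^2 48*x^3 dx = 192;  ∫_0^2 16*x^2 dx = 128/3.
  Sum: 1152/5 + 192 + 128/3 = 6976/15.
Adding: ||u||_{H^1}^2 = 7446/35 + 6976/15 = 14234/21.


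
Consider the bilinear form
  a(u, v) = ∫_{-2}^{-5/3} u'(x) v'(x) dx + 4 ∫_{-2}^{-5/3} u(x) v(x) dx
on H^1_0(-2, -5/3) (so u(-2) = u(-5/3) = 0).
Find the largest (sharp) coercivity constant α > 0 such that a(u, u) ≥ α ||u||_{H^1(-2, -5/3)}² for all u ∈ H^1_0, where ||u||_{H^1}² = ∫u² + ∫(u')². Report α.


α = 1

Coercivity of a(·,·) on H^1_0(-2, -5/3) means a(u, u) ≥ α ||u||_{H^1}² for every u ∈ H^1_0.
The interval has length L = 1/3, and Poincaré/coercivity depend only on L. Here a(u, u) = ∫(u')² + (4)·∫u².
Here c = 4 ≥ 1, so a(u,u) = ∫(u')² + c∫u² ≥ ∫(u')² + ∫u² = ||u||_{H^1}², i.e. α = 1 works. No larger α is possible: a(u,u) ≥ α||u||_{H^1}² means (1−α)∫(u')² ≥ (α−c)∫u², and for the modes u_n = sin(nπ(x−x₀)/L) (x₀ the left endpoint) one has ∫u_n²/∫(u_n')² = (L/(nπ))² → 0, so a(u_n,u_n)/||u_n||_{H^1}² → 1. Hence the optimal constant is α = 1.
Therefore α = 1.


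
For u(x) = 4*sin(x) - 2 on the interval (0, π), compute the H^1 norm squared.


||u||_{H^1(0,π)}^2 = -32 + 20*π

u'(x) = 4*cos(x).
Expand u² and (u')² and integrate term by term on (0, π), using: for integers n ≥ 1, ∫_0^π sin²(nx) dx = ∫_0^π cos²(nx) dx = π/2; for n ≠ n', ∫_0^π sin(nx)sin(n'x) dx = ∫_0^π cos(nx)cos(n'x) dx = 0; and by product-to-sum, ∫_0^π sin(nx)cos(n'x) dx = ½∫_0^π [sin((n+n')x) + sin((n−n')x)] dx, which is 0 when n+n' is even and 2n/(n²−n'²) when n+n' is odd (it need not vanish on (0, π)). For the constant mode: ∫_0^π 1 dx = π, ∫_0^π cos(nx) dx = 0, ∫_0^π sin(nx) dx = (1−(−1)^n)/n.
  u² squared terms: (-2)²·∫1 dx = 4·π = 4*π;  (4)²·∫sin(x)² dx = 16·π/2 = 8*π.
  u² cross terms: 2·(-2)·(4)·∫1·sin(x) dx = -16·(2) = -32.
  So ∫_0^π u² dx = 4*π + 8*π − 32 = -32 + 12*π.
  (u')² squared terms: (4)²·∫cos(x)² dx = 16·π/2 = 8*π.
  So ∫_0^π (u')² dx = 8*π.
||u||_{H^1}^2 = (-32 + 12*π) + (8*π) = -32 + 20*π.


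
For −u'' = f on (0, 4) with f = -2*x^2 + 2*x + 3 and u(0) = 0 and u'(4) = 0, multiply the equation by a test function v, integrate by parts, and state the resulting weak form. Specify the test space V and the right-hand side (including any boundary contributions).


V = {v ∈ H^1(0, 4) : v(0) = 0} (test functions vanish at x = 0 where u is specified); weak form: ∫_0^4 u'v' dx = ∫_0^4 (-2*x^2 + 2*x + 3) v dx for all v ∈ V.

Multiply both sides by a test function v and integrate from 0 to 4:
  ∫_0^4 −u''(x) v(x) dx = ∫_0^4 f(x) v(x) dx.
Integrate the LHS by parts once:
  ∫_0^4 −u'' v dx = −[u'(x) v(x)]_0^4 + ∫_0^4 u'(x) v'(x) dx.
Thus ∫_0^4 u'(x) v'(x) dx = ∫_0^4 f(x) v(x) dx + [u'(x) v(x)]_0^4.
Choose V so that boundary terms are either known or forced to vanish.
Mixed BC: u(0) = 0 (Dirichlet) and u'(4) = 0 (Neumann). Define V = {v ∈ H^1(0, 4) : v(0) = 0}. Then [u' v]_0^4 = u'(4)·v(4) − u'(0)·0 = 0.
Weak formulation: find u (satisfying any essential BC) such that ∫_0^4 u'(x) v'(x) dx = ∫_0^4 f v dx for all v ∈ V (Dirichlet at 0 absorbed into V; the Neumann datum at x = 4 is zero, so no boundary term remains).
Substituting f(x) = -2*x^2 + 2*x + 3, the right-hand side is ∫_0^4 (-2*x^2 + 2*x + 3) v dx.


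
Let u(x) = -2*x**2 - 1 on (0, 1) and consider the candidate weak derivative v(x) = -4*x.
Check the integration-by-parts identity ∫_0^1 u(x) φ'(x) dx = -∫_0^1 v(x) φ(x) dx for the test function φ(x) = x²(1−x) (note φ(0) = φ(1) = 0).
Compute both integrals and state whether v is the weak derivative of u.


LHS = 1/5, RHS = 1/5. Yes, v = u' weakly.

u(x) = -2*x**2 - 1, classical derivative u'(x) = -4*x.
φ(x) = x²(1−x), so φ'(x) = x*(2 - 3*x).
Note φ(0) = φ(1) = 0, so the boundary term u·φ vanishes.
LHS = ∫_0^1 u(x) φ'(x) dx = ∫_0^1 (6*x^4 - 4*x^3 + 3*x^2 - 2*x) dx. Term by term:
  ∫_0^1 6*x^4 dx = 6/5;  ∫_0^1 -4*x^3 dx = -1;  ∫_0^1 3*x^2 dx = 1;
  ∫_0^1 -2*x dx = -1.
Sum: 6/5 − 1 + 1 − 1 = 1/5.
So LHS = 1/5.
∫_0^1 v(x) φ(x) dx = ∫_0^1 (4*x^4 - 4*x^3) dx. Term by term:
  ∫_0^1 4*x^4 dx = 4/5;  ∫_0^1 -4*x^3 dx = -1.
Sum: 4/5 − 1 = -1/5.
So RHS = -∫_0^1 v(x) φ(x) dx = 1/5.
LHS = RHS, so the identity holds for this test φ.
Moreover u is smooth here and v(x) = u'(x) = -4*x pointwise, so the identity holds for every test function. Hence v is the weak derivative of u.


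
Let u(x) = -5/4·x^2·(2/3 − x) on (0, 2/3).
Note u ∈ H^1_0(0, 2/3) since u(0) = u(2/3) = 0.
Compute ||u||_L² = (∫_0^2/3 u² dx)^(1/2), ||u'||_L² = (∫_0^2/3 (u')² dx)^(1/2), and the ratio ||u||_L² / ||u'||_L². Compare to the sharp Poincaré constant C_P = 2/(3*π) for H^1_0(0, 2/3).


||u||_L² / ||u'||_L² = sqrt(14)/21 < C_P = 2/(3*π).

u(x) = -5/4·x^2·(2/3 − x), so u'(x) = 5*x*(9*x - 4)/12.
u(x) = -5/4·x^2·(2/3 − x) vanishes at x = 0 and x = 2/3, so u ∈ H^1_0(0, 2/3). Differentiate via the product rule and integrate the resulting polynomials term by term.
  ∫_0^2/3 u² dx = ∫_0^2/3 (25*x^6/16 - 25*x^5/12 + 25*x^4/36) dx. Term by term:
    ∫_0^2/3 25*x^6/16 dx = 200/15309;  ∫_0^2/3 -25*x^5/12 dx = -200/6561;  ∫_0^2/3 25*x^4/36 dx = 40/2187.
  Sum: 200/15309 − 200/6561 + 40/2187 = 40/45927.
  ∫_0^2/3 (u')² dx = ∫_0^2/3 (225*x^4/16 - 25*x^3/2 + 25*x^2/9) dx. Term by term:
    ∫_0^2/3 225*x^4/16 dx = 10/27;  ∫_0^2/3 -25*x^3/2 dx = -50/81;  ∫_0^2/3 25*x^2/9 dx = 200/729.
  Sum: 10/27 − 50/81 + 200/729 = 20/729.
∫_0^2/3 u² dx = 40/45927, so ||u||_L² = 2*sqrt(70)/567.
∫_0^2/3 (u')² dx = 20/729, so ||u'||_L² = 2*sqrt(5)/27.
Ratio ||u||_L² / ||u'||_L² = sqrt(14)/21.
Sharp Poincaré constant on H^1_0(0, 2/3) is C_P = L/π = 2/(3*π), achieved by sin(3*π/2·x).
A polynomial bump cannot attain the sharp Poincaré constant (only the first sine eigenfunction does), so the ratio is strictly less than C_P, consistent with ||u||_L² ≤ C_P ||u'||_L².


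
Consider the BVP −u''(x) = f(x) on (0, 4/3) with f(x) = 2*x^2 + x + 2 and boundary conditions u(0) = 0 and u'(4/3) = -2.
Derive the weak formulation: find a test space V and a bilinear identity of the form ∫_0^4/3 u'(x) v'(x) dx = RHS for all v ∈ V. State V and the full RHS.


V = {v ∈ H^1(0, 4/3) : v(0) = 0} (test functions vanish at x = 0 where u is specified); weak form: ∫_0^4/3 u'v' dx = ∫_0^4/3 (2*x^2 + x + 2) v dx − 2·v(4/3) for all v ∈ V.

Multiply both sides by a test function v and integrate from 0 to 4/3:
  ∫_0^4/3 −u''(x) v(x) dx = ∫_0^4/3 f(x) v(x) dx.
Integrate the LHS by parts once:
  ∫_0^4/3 −u'' v dx = −[u'(x) v(x)]_0^4/3 + ∫_0^4/3 u'(x) v'(x) dx.
Thus ∫_0^4/3 u'(x) v'(x) dx = ∫_0^4/3 f(x) v(x) dx + [u'(x) v(x)]_0^4/3.
Choose V so that boundary terms are either known or forced to vanish.
Mixed BC: u(0) = 0 (Dirichlet) and u'(4/3) = -2 (Neumann). Define V = {v ∈ H^1(0, 4/3) : v(0) = 0}. Then [u' v]_0^4/3 = u'(4/3)·v(4/3) − u'(0)·0 = − 2·v(4/3).
Weak formulation: find u (satisfying any essential BC) such that ∫_0^4/3 u'(x) v'(x) dx = ∫_0^4/3 f v dx − 2·v(4/3) for all v ∈ V (Dirichlet at 0 absorbed into V; Neumann datum at x = 4/3 contributes the boundary term).
Substituting f(x) = 2*x^2 + x + 2, the right-hand side is ∫_0^4/3 (2*x^2 + x + 2) v dx − 2·v(4/3).


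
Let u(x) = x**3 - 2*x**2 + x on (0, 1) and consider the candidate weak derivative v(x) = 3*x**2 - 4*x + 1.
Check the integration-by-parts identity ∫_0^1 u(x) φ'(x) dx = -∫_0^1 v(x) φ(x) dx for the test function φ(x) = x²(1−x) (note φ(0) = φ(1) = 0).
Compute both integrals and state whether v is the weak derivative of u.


LHS = 1/60, RHS = 1/60. Yes, v = u' weakly.

u(x) = x**3 - 2*x**2 + x, classical derivative u'(x) = 3*x**2 - 4*x + 1.
φ(x) = x²(1−x), so φ'(x) = x*(2 - 3*x).
Note φ(0) = φ(1) = 0, so the boundary term u·φ vanishes.
LHS = ∫_0^1 u(x) φ'(x) dx = ∫_0^1 (-3*x^5 + 8*x^4 - 7*x^3 + 2*x^2) dx. Term by term:
  ∫_0^1 -3*x^5 dx = -1/2;  ∫_0^1 8*x^4 dx = 8/5;  ∫_0^1 -7*x^3 dx = -7/4;
  ∫_0^1 2*x^2 dx = 2/3.
Sum: -1/2 + 8/5 − 7/4 + 2/3 = 1/60.
So LHS = 1/60.
∫_0^1 v(x) φ(x) dx = ∫_0^1 (-3*x^5 + 7*x^4 - 5*x^3 + x^2) dx. Term by term:
  ∫_0^1 -3*x^5 dx = -1/2;  ∫_0^1 7*x^4 dx = 7/5;  ∫_0^1 -5*x^3 dx = -5/4;
  ∫_0^1 x^2 dx = 1/3.
Sum: -1/2 + 7/5 − 5/4 + 1/3 = -1/60.
So RHS = -∫_0^1 v(x) φ(x) dx = 1/60.
LHS = RHS, so the identity holds for this test φ.
Moreover u is smooth here and v(x) = u'(x) = 3*x**2 - 4*x + 1 pointwise, so the identity holds for every test function. Hence v is the weak derivative of u.


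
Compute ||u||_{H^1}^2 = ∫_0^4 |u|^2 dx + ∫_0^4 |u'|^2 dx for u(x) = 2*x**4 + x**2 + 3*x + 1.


||u||_{H^1}^2 = 93050024/315

The H^1 norm (squared) on an interval (0, L) is
  ||u||_{H^1}^2 = ∫_0^L u(x)^2 dx + ∫_0^L u'(x)^2 dx.
Compute u'(x) = 8*x**3 + 2*x + 3.
Then u(x)^2 = 4*x**8 + 4*x**6 + 12*x**5 + 5*x**4 + 6*x**3 + 11*x**2 + 6*x + 1 and u'(x)^2 = 64*x**6 + 32*x**4 + 48*x**3 + 4*x**2 + 12*x + 9.
Integrate each monomial from 0 to 4 using ∫_0^4 c·x^n dx = c·4^(n+1)/(n+1):
  ∫_0^4 u(x)^2 dx = ∫_0^4 (4*x^8 + 4*x^6 + 12*x^5 + 5*x^4 + 6*x^3 + 11*x^2 + 6*x + 1) dx. Term by term:
    ∫_0^4 4*x^8 dx = 1048576/9;  ∫_0^4 4*x^6 dx = 65536/7;  ∫_0^4 12*x^5 dx = 8192;
    ∫_0^4 5*x^4 dx = 1024;  ∫_0^4 6*x^3 dx = 384;  ∫_0^4 11*x^2 dx = 704/3;
    ∫_0^4 6*x dx = 48;  ∫_0^4 1 dx = 4.
  Sum: 1048576/9 + 65536/7 + 8192 + 1024 + 384 + 704/3 + 48 + 4 = 8552716/63.
  ∫_0^4 u'(x)^2 dx = ∫_0^4 (64*x^6 + 32*x^4 + 48*x^3 + 4*x^2 + 12*x + 9) dx. Term by term:
    ∫_0^4 64*x^6 dx = 1048576/7;  ∫_0^4 32*x^4 dx = 32768/5;  ∫_0^4 48*x^3 dx = 3072;
    ∫_0^4 4*x^2 dx = 256/3;  ∫_0^4 12*x dx = 96;  ∫_0^4 9 dx = 36.
  Sum: 1048576/7 + 32768/5 + 3072 + 256/3 + 96 + 36 = 16762148/105.
Adding: ||u||_{H^1}^2 = 8552716/63 + 16762148/105 = 93050024/315.


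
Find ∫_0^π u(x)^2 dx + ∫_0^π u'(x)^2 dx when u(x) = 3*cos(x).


||u||_{H^1(0,π)}^2 = 9*π

u'(x) = -3*sin(x).
Expand u² and (u')² and integrate term by term on (0, π), using: for integers n ≥ 1, ∫_0^π sin²(nx) dx = ∫_0^π cos²(nx) dx = π/2; for n ≠ n', ∫_0^π sin(nx)sin(n'x) dx = ∫_0^π cos(nx)cos(n'x) dx = 0; and by product-to-sum, ∫_0^π sin(nx)cos(n'x) dx = ½∫_0^π [sin((n+n')x) + sin((n−n')x)] dx, which is 0 when n+n' is even and 2n/(n²−n'²) when n+n' is odd (it need not vanish on (0, π)).
  u² squared terms: (3)²·∫cos(x)² dx = 9·π/2 = 9*π/2.
  So ∫_0^π u² dx = 9*π/2.
  (u')² squared terms: (-3)²·∫sin(x)² dx = 9·π/2 = 9*π/2.
  So ∫_0^π (u')² dx = 9*π/2.
||u||_{H^1}^2 = (9*π/2) + (9*π/2) = 9*π.


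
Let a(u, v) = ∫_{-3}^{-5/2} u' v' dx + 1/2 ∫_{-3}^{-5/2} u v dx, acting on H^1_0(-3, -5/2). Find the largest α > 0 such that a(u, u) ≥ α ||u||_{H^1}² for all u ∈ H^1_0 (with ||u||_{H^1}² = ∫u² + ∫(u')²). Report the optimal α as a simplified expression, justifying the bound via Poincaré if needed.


α = (1 + 8*π^2)/(2*(1 + 4*π^2))

Coercivity of a(·,·) on H^1_0(-3, -5/2) means a(u, u) ≥ α ||u||_{H^1}² for every u ∈ H^1_0.
The interval has length L = 1/2, and Poincaré/coercivity depend only on L. Here a(u, u) = ∫(u')² + (1/2)·∫u².
Here 0 < c = 1/2 < 1. The condition a(u,u) ≥ α||u||_{H^1}² reads (1−α)∫(u')² ≥ (α−c)∫u². Any admissible α is ≤ 1 (rapidly oscillating u have ∫u²/∫(u')² → 0), and α = 1 would force 0 ≥ (1−c)∫u², impossible since c < 1; so 1−α > 0. By the sharp Poincaré inequality on H^1_0 of an interval of length L, ∫(u')² ≥ (π/L)²∫u² with equality for the first sine mode sin(π(x−x₀)/L) (x₀ the left endpoint), so the inequality holds for all u iff (1−α)(π/L)² ≥ α − c, i.e. α ≤ ((π/L)² + c)/((π/L)² + 1) = (1 + c(L/π)²)/(1 + (L/π)²). With (π/L)² = 4*π^2 and c = 1/2, the largest admissible constant is α = ((π/L)² + c)/((π/L)² + 1).
Simplifying, α = (1 + 8*π^2)/(2*(1 + 4*π^2)).


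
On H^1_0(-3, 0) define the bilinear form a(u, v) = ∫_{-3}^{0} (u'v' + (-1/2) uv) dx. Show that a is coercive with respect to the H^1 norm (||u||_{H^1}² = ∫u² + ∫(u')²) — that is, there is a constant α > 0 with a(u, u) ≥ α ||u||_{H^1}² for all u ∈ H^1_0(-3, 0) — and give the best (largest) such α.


α = (-9/2 + π^2)/(9 + π^2)

Coercivity of a(·,·) on H^1_0(-3, 0) means a(u, u) ≥ α ||u||_{H^1}² for every u ∈ H^1_0.
The interval has length L = 3, and Poincaré/coercivity depend only on L. Here a(u, u) = ∫(u')² + (-1/2)·∫u².
Here c = -1/2 < 0 with |c| < (π/L)² = π^2/9, so coercivity still holds. The condition a(u,u) ≥ α||u||_{H^1}² reads (1−α)∫(u')² ≥ (α−c)∫u². Any admissible α is ≤ 1 (rapidly oscillating u have ∫u²/∫(u')² → 0), and α = 1 would force 0 ≥ (1−c)∫u², impossible since c < 1; so 1−α > 0. By the sharp Poincaré inequality on H^1_0 of an interval of length L, ∫(u')² ≥ (π/L)²∫u² with equality for the first sine mode sin(π(x−x₀)/L) (x₀ the left endpoint), so the inequality holds for all u iff (1−α)(π/L)² ≥ α − c, i.e. α ≤ ((π/L)² + c)/((π/L)² + 1) = (1 + c(L/π)²)/(1 + (L/π)²). (Direct route, valid since c ≤ 0: Poincaré gives c∫u² ≥ c(L/π)²∫(u')², so a(u,u) ≥ (1 + c(L/π)²)∫(u')², while ||u||_{H^1}² ≤ (1 + (L/π)²)∫(u')²; dividing yields the same α.) With (π/L)² = π^2/9 and c = -1/2, the largest admissible constant is α = ((π/L)² + c)/((π/L)² + 1).
Simplifying, α = (-9/2 + π^2)/(9 + π^2).


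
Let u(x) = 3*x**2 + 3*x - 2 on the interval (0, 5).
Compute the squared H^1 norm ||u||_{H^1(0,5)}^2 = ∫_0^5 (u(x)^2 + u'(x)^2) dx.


||u||_{H^1}^2 = 20355/2

The H^1 norm (squared) on an interval (0, L) is
  ||u||_{H^1}^2 = ∫_0^L u(x)^2 dx + ∫_0^L u'(x)^2 dx.
Compute u'(x) = 6*x + 3.
Then u(x)^2 = 9*x**4 + 18*x**3 - 3*x**2 - 12*x + 4 and u'(x)^2 = 36*x**2 + 36*x + 9.
Integrate each monomial from 0 to 5 using ∫_0^5 c·x^n dx = c·5^(n+1)/(n+1):
  ∫_0^5 u(x)^2 dx = ∫_0^5 (9*x^4 + 18*x^3 - 3*x^2 - 12*x + 4) dx. Term by term:
    ∫_0^5 9*x^4 dx = 5625;  ∫_0^5 18*x^3 dx = 5625/2;  ∫_0^5 -3*x^2 dx = -125;
    ∫_0^5 -12*x dx = -150;  ∫_0^5 4 dx = 20.
  Sum: 5625 + 5625/2 − 125 − 150 + 20 = 16365/2.
  ∫_0^5 u'(x)^2 dx = ∫_0^5 (36*x^2 + 36*x + 9) dx. Term by term:
    ∫_0^5 36*x^2 dx = 1500;  ∫_0^5 36*x dx = 450;  ∫_0^5 9 dx = 45.
  Sum: 1500 + 450 + 45 = 1995.
Adding: ||u||_{H^1}^2 = 16365/2 + 1995 = 20355/2.


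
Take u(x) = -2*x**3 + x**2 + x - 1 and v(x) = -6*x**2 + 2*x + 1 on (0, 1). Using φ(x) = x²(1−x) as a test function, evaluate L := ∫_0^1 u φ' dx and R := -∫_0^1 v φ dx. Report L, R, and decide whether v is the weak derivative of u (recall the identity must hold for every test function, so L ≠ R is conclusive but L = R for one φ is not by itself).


LHS = 1/60, RHS = 1/60. Yes, v = u' weakly.

u(x) = -2*x**3 + x**2 + x - 1, classical derivative u'(x) = -6*x**2 + 2*x + 1.
φ(x) = x²(1−x), so φ'(x) = x*(2 - 3*x).
Note φ(0) = φ(1) = 0, so the boundary term u·φ vanishes.
LHS = ∫_0^1 u(x) φ'(x) dx = ∫_0^1 (6*x^5 - 7*x^4 - x^3 + 5*x^2 - 2*x) dx. Term by term:
  ∫_0^1 6*x^5 dx = 1;  ∫_0^1 -7*x^4 dx = -7/5;  ∫_0^1 -x^3 dx = -1/4;
  ∫_0^1 5*x^2 dx = 5/3;  ∫_0^1 -2*x dx = -1.
Sum: 1 − 7/5 − 1/4 + 5/3 − 1 = 1/60.
So LHS = 1/60.
∫_0^1 v(x) φ(x) dx = ∫_0^1 (6*x^5 - 8*x^4 + x^3 + x^2) dx. Term by term:
  ∫_0^1 6*x^5 dx = 1;  ∫_0^1 -8*x^4 dx = -8/5;  ∫_0^1 x^3 dx = 1/4;
  ∫_0^1 x^2 dx = 1/3.
Sum: 1 − 8/5 + 1/4 + 1/3 = -1/60.
So RHS = -∫_0^1 v(x) φ(x) dx = 1/60.
LHS = RHS, so the identity holds for this test φ.
Moreover u is smooth here and v(x) = u'(x) = -6*x**2 + 2*x + 1 pointwise, so the identity holds for every test function. Hence v is the weak derivative of u.
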